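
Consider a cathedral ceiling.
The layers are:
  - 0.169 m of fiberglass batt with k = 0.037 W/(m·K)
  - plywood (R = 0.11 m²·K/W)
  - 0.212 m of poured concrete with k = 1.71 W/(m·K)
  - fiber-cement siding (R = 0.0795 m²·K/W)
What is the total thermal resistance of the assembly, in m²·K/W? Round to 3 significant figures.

4.88 m²·K/W

0.169/0.037 = 4.568
0.212/1.71 = 0.124
R_total = 4.568 + 0.11 + 0.124 + 0.0795 = 4.881 m²·K/W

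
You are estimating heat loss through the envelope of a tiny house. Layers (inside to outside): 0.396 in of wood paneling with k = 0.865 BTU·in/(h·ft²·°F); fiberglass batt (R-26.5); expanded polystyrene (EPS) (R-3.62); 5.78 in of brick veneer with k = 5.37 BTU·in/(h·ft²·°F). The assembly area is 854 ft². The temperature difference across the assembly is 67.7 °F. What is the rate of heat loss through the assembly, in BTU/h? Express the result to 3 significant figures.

0.396/0.865 = 0.4578
5.78/5.37 = 1.076
R_total = 0.4578 + 26.5 + 3.62 + 1.076 = 31.65 ft²·°F·h/BTU
Q = A·ΔT/R = 854 × 67.7 / 31.65 = 1826 BTU/h

1830 BTU/h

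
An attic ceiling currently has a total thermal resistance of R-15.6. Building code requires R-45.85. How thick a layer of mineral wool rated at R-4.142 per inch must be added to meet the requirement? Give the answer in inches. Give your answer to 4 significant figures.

ΔR = 45.85 − 15.6 = 30.25 ft²·°F·h/BTU
L = ΔR / (R/in) = 30.25/4.142 = 7.3032 in

7.303 in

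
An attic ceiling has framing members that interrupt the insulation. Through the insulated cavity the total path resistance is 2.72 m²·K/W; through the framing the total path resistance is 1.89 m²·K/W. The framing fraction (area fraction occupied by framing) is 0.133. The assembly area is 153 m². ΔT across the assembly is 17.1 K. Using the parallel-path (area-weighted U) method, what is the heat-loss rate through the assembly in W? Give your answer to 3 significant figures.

1020 W

U_eff = 0.867/2.72 + 0.133/1.89 = 0.3187 + 0.07037 = 0.3891
R_eff = 1/U_eff = 2.57 m²·K/W
Q = 153 × 17.1 / 2.57 = 1018 W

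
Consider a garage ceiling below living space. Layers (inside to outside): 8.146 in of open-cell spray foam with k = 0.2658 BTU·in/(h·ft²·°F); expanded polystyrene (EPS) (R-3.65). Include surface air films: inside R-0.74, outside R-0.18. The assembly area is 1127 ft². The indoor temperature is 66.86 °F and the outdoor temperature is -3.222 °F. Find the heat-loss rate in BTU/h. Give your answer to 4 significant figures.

2243 BTU/h

8.146/0.2658 = 30.647
R_total = 0.74 + 30.647 + 3.65 + 0.18 = 35.217 ft²·°F·h/BTU
Q = A·ΔT/R = 1127 × (66.86 − (-3.222)) / 35.217 = 2242.7 BTU/h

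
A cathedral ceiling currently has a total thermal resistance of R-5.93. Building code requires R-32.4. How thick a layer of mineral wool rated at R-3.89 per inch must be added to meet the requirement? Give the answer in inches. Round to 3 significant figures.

6.80 in

ΔR = 32.4 − 5.93 = 26.47 ft²·°F·h/BTU
L = ΔR / (R/in) = 26.47/3.89 = 6.805 in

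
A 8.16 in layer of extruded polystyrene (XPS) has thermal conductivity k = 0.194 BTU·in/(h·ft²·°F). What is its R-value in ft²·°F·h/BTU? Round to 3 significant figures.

42.1 ft²·°F·h/BTU

R = L/k = 8.16/0.194 = 42.06 ft²·°F·h/BTU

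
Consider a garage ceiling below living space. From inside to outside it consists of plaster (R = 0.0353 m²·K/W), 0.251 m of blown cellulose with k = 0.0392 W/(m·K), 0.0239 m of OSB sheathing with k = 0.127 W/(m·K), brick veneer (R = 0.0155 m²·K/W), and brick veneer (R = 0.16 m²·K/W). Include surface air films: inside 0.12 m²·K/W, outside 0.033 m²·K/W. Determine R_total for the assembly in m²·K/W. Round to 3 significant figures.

0.251/0.0392 = 6.403
0.0239/0.127 = 0.1882
R_total = 0.12 + 0.0353 + 6.403 + 0.1882 + 0.0155 + 0.16 + 0.033 = 6.955 m²·K/W

6.96 m²·K/W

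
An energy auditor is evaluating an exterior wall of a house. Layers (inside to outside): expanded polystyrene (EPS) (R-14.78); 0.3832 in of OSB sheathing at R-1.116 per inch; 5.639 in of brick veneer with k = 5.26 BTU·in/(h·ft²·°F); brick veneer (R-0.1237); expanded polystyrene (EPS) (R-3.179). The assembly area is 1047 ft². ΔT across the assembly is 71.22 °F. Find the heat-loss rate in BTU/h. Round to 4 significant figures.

0.3832 × 1.116 = 0.42765
5.639/5.26 = 1.0721
R_total = 14.78 + 0.42765 + 1.0721 + 0.1237 + 3.179 = 19.582 ft²·°F·h/BTU
Q = A·ΔT/R = 1047 × 71.22 / 19.582 = 3807.9 BTU/h

3808 BTU/h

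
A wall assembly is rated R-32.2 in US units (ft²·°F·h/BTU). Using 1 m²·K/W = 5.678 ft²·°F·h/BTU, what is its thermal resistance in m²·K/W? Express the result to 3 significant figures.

R_SI = 32.2/5.678 = 5.671

5.67 m²·K/W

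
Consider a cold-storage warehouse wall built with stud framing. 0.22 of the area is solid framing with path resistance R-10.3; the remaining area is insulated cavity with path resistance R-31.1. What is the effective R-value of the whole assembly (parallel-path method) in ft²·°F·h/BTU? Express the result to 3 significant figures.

21.5 ft²·°F·h/BTU

U_eff = 0.78/31.1 + 0.22/10.3 = 0.02508 + 0.02136 = 0.04644
R_eff = 1/U_eff = 21.53 ft²·°F·h/BTU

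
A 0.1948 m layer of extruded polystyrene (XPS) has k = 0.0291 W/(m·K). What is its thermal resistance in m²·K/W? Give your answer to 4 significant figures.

R = L/k = 0.1948/0.0291 = 6.6942 m²·K/W

6.694 m²·K/W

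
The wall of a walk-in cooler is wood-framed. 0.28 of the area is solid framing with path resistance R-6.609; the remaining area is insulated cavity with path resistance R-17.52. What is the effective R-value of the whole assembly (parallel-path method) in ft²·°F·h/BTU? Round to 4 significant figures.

11.98 ft²·°F·h/BTU

U_eff = 0.72/17.52 + 0.28/6.609 = 0.041096 + 0.042366 = 0.083462
R_eff = 1/U_eff = 11.981 ft²·°F·h/BTU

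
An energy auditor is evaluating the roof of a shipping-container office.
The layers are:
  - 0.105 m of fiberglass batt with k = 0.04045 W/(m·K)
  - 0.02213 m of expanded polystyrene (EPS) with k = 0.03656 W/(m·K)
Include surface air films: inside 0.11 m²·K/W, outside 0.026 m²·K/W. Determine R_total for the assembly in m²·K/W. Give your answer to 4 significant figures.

0.105/0.04045 = 2.5958
0.02213/0.03656 = 0.60531
R_total = 0.11 + 2.5958 + 0.60531 + 0.026 = 3.3371 m²·K/W

3.337 m²·K/W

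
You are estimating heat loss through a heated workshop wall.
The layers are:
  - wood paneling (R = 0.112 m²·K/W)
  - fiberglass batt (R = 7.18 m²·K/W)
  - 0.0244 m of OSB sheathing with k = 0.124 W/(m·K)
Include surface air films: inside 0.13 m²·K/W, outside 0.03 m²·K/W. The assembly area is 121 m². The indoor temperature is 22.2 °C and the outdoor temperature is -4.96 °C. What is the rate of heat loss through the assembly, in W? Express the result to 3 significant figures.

430 W

0.0244/0.124 = 0.1968
R_total = 0.13 + 0.112 + 7.18 + 0.1968 + 0.03 = 7.649 m²·K/W
Q = A·ΔT/R = 121 × (22.2 − (-4.96)) / 7.649 = 429.7 W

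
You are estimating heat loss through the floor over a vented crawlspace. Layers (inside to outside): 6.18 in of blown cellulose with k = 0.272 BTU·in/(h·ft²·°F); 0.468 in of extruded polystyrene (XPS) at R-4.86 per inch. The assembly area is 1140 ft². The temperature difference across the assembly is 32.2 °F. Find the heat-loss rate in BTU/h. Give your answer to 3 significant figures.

1470 BTU/h

6.18/0.272 = 22.72
0.468 × 4.86 = 2.274
R_total = 22.72 + 2.274 = 25 ft²·°F·h/BTU
Q = A·ΔT/R = 1140 × 32.2 / 25 = 1469 BTU/h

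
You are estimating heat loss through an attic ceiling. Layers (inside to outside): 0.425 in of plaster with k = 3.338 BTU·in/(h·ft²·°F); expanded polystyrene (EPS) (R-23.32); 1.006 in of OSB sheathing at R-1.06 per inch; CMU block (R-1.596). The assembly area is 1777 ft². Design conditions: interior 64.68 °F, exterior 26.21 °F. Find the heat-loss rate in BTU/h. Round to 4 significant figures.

0.425/3.338 = 0.12732
1.006 × 1.06 = 1.0664
R_total = 0.12732 + 23.32 + 1.0664 + 1.596 = 26.11 ft²·°F·h/BTU
Q = A·ΔT/R = 1777 × (64.68 − 26.21) / 26.11 = 2618.2 BTU/h

2618 BTU/h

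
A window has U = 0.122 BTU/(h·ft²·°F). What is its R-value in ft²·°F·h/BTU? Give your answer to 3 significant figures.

R = 1/U = 1/0.122 = 8.197

8.20 ft²·°F·h/BTU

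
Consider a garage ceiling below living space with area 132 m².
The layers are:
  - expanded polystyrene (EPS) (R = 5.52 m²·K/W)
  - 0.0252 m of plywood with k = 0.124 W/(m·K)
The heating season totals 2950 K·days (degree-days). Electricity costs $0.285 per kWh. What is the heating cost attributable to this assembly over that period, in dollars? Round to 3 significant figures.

465 dollars

0.0252/0.124 = 0.2032
R_total = 5.52 + 0.2032 = 5.723 m²·K/W
E = A × HDD × 24 / R / 1000 = 132 × 2950 × 24 / 5.723 / 1000 = 1633 kWh
Cost = 1633 × 0.285 = $465.4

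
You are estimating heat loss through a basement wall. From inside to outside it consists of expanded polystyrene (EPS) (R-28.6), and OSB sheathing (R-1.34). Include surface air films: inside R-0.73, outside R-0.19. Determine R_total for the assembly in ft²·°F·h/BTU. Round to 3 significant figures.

R_total = 0.73 + 28.6 + 1.34 + 0.19 = 30.86 ft²·°F·h/BTU

30.9 ft²·°F·h/BTU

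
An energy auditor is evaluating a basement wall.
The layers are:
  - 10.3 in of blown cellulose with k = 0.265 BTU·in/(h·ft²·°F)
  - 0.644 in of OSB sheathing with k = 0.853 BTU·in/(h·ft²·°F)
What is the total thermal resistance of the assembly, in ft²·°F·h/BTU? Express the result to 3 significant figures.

39.6 ft²·°F·h/BTU

10.3/0.265 = 38.87
0.644/0.853 = 0.755
R_total = 38.87 + 0.755 = 39.62 ft²·°F·h/BTU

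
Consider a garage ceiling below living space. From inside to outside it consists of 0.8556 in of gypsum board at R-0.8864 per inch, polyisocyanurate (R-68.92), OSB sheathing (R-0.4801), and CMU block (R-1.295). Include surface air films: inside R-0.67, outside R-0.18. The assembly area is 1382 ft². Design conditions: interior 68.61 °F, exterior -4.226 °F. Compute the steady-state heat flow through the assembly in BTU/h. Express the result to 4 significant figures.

0.8556 × 0.8864 = 0.7584
R_total = 0.67 + 0.7584 + 68.92 + 0.4801 + 1.295 + 0.18 = 72.304 ft²·°F·h/BTU
Q = A·ΔT/R = 1382 × (68.61 − (-4.226)) / 72.304 = 1392.2 BTU/h

1392 BTU/h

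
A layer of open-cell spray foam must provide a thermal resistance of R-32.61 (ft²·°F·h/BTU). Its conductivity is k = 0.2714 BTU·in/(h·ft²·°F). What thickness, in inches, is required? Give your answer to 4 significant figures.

L = R × k = 32.61 × 0.2714 = 8.8504 in

8.850 in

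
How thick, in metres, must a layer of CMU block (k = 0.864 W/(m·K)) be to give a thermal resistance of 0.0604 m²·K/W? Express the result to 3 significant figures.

0.0522 m

L = R·k = 0.0604 × 0.864 = 0.05219 m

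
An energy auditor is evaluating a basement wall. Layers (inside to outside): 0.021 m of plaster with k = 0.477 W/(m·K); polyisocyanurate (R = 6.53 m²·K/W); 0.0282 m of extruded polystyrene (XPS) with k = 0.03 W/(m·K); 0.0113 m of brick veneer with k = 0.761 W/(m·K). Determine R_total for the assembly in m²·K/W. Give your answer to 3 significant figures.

7.53 m²·K/W

0.021/0.477 = 0.04403
0.0282/0.03 = 0.94
0.0113/0.761 = 0.01485
R_total = 0.04403 + 6.53 + 0.94 + 0.01485 = 7.529 m²·K/W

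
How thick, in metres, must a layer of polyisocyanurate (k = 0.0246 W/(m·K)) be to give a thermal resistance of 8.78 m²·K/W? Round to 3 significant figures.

0.216 m

L = R·k = 8.78 × 0.0246 = 0.216 m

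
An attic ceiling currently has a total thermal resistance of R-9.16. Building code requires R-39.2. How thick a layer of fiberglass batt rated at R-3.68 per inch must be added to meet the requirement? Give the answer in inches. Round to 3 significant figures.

8.16 in

ΔR = 39.2 − 9.16 = 30.04 ft²·°F·h/BTU
L = ΔR / (R/in) = 30.04/3.68 = 8.163 in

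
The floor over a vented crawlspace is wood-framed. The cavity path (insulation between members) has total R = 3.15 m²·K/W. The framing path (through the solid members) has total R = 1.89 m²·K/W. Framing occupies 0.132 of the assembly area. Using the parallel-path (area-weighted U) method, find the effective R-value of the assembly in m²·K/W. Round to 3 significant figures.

2.90 m²·K/W

U_eff = 0.868/3.15 + 0.132/1.89 = 0.2756 + 0.06984 = 0.3454
R_eff = 1/U_eff = 2.895 m²·K/W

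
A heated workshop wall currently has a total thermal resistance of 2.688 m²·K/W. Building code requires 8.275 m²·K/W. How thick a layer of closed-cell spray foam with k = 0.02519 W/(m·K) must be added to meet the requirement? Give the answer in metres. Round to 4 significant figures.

ΔR = 8.275 − 2.688 = 5.587 m²·K/W
L = ΔR × k = 5.587 × 0.02519 = 0.14074 m

0.1407 m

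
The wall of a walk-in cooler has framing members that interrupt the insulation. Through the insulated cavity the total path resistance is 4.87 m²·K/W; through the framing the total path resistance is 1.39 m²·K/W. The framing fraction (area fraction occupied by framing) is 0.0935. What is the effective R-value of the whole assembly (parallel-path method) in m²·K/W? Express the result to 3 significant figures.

U_eff = 0.9065/4.87 + 0.0935/1.39 = 0.1861 + 0.06727 = 0.2534
R_eff = 1/U_eff = 3.946 m²·K/W

3.95 m²·K/W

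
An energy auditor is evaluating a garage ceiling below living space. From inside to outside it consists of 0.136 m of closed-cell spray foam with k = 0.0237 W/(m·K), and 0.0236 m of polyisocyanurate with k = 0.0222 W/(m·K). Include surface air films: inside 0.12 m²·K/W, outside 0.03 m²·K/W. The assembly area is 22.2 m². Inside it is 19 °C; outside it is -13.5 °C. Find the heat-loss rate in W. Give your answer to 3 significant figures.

104 W

0.136/0.0237 = 5.738
0.0236/0.0222 = 1.063
R_total = 0.12 + 5.738 + 1.063 + 0.03 = 6.951 m²·K/W
Q = A·ΔT/R = 22.2 × (19 − (-13.5)) / 6.951 = 103.8 W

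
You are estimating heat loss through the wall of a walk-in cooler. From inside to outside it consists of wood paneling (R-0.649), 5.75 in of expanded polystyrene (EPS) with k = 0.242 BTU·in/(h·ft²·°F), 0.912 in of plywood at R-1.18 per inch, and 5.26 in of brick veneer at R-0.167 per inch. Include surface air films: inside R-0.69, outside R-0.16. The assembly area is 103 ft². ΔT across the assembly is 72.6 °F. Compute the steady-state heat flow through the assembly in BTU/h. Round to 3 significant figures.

275 BTU/h

5.75/0.242 = 23.76
0.912 × 1.18 = 1.076
5.26 × 0.167 = 0.8784
R_total = 0.69 + 0.649 + 23.76 + 1.076 + 0.8784 + 0.16 = 27.21 ft²·°F·h/BTU
Q = A·ΔT/R = 103 × 72.6 / 27.21 = 274.8 BTU/h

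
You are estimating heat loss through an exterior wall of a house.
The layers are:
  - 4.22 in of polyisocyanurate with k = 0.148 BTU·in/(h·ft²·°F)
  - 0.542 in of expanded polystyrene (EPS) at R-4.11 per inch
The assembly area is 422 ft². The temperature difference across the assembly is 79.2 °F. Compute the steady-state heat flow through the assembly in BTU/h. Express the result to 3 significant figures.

4.22/0.148 = 28.51
0.542 × 4.11 = 2.228
R_total = 28.51 + 2.228 = 30.74 ft²·°F·h/BTU
Q = A·ΔT/R = 422 × 79.2 / 30.74 = 1087 BTU/h

1090 BTU/h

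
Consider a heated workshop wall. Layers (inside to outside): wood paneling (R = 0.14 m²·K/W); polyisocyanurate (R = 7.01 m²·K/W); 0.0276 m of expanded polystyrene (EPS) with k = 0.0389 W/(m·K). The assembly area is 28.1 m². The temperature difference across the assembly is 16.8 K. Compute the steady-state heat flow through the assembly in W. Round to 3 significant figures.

0.0276/0.0389 = 0.7095
R_total = 0.14 + 7.01 + 0.7095 = 7.86 m²·K/W
Q = A·ΔT/R = 28.1 × 16.8 / 7.86 = 60.06 W

60.1 W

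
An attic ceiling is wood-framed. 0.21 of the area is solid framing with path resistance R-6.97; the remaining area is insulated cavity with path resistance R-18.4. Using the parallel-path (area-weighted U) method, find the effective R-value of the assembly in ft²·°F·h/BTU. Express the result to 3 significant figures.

U_eff = 0.79/18.4 + 0.21/6.97 = 0.04293 + 0.03013 = 0.07306
R_eff = 1/U_eff = 13.69 ft²·°F·h/BTU

13.7 ft²·°F·h/BTU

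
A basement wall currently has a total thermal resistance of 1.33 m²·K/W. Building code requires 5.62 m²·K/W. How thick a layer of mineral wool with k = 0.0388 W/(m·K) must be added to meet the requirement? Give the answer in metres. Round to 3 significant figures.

ΔR = 5.62 − 1.33 = 4.29 m²·K/W
L = ΔR × k = 4.29 × 0.0388 = 0.1665 m

0.166 m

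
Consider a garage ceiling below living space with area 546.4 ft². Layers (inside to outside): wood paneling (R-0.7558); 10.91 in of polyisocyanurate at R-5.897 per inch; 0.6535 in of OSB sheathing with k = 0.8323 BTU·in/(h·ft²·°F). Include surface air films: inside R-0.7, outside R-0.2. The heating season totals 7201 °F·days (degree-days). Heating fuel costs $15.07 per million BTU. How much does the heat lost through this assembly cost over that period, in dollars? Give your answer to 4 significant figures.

10.91 × 5.897 = 64.336
0.6535/0.8323 = 0.78517
R_total = 0.7 + 0.7558 + 64.336 + 0.78517 + 0.2 = 66.777 ft²·°F·h/BTU
E = A × HDD × 24 / R = 546.4 × 7201 × 24 / 66.777 = 1414100 BTU
Cost = 1414100/10⁶ × 15.07 = $21.311

21.31 dollars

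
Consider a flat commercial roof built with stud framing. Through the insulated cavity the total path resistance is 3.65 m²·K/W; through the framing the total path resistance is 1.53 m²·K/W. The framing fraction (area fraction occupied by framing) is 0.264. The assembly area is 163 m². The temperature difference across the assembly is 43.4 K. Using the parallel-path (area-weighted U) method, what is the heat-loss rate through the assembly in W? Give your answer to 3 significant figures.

U_eff = 0.736/3.65 + 0.264/1.53 = 0.2016 + 0.1725 = 0.3742
R_eff = 1/U_eff = 2.672 m²·K/W
Q = 163 × 43.4 / 2.672 = 2647 W

2650 W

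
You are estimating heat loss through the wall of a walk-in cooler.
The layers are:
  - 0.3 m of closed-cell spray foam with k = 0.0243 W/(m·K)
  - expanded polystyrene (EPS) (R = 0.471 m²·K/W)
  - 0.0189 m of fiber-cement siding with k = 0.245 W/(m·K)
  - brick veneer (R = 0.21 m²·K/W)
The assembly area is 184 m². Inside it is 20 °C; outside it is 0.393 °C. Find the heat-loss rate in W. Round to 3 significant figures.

0.3/0.0243 = 12.35
0.0189/0.245 = 0.07714
R_total = 12.35 + 0.471 + 0.07714 + 0.21 = 13.1 m²·K/W
Q = A·ΔT/R = 184 × (20 − 0.393) / 13.1 = 275.3 W

275 W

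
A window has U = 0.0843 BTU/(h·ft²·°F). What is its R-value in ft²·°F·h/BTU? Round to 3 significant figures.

11.9 ft²·°F·h/BTU

R = 1/U = 1/0.0843 = 11.86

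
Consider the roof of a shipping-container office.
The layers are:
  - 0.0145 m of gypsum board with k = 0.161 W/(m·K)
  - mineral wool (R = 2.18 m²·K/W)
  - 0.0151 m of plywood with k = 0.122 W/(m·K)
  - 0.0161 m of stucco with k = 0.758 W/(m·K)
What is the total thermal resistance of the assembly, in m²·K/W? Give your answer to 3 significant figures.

2.42 m²·K/W

0.0145/0.161 = 0.09006
0.0151/0.122 = 0.1238
0.0161/0.758 = 0.02124
R_total = 0.09006 + 2.18 + 0.1238 + 0.02124 = 2.415 m²·K/W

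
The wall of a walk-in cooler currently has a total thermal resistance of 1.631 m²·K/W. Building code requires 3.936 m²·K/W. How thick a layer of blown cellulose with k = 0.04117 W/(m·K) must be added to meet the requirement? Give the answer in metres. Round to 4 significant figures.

ΔR = 3.936 − 1.631 = 2.305 m²·K/W
L = ΔR × k = 2.305 × 0.04117 = 0.094897 m

0.09490 m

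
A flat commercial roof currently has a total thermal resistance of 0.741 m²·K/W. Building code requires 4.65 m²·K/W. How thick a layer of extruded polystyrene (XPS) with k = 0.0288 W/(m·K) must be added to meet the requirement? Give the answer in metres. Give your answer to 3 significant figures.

ΔR = 4.65 − 0.741 = 3.909 m²·K/W
L = ΔR × k = 3.909 × 0.0288 = 0.1126 m

0.113 m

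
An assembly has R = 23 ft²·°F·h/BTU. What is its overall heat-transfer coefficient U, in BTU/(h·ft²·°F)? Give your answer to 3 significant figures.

0.0435 BTU/(h·ft²·°F)

U = 1/R = 1/23 = 0.04348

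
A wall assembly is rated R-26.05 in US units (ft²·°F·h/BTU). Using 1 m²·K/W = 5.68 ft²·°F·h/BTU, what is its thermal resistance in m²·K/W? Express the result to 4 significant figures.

R_SI = 26.05/5.68 = 4.5863

4.586 m²·K/W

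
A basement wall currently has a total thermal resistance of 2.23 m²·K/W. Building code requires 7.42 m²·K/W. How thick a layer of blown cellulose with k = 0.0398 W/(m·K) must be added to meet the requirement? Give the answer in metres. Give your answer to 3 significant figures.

0.207 m

ΔR = 7.42 − 2.23 = 5.19 m²·K/W
L = ΔR × k = 5.19 × 0.0398 = 0.2066 m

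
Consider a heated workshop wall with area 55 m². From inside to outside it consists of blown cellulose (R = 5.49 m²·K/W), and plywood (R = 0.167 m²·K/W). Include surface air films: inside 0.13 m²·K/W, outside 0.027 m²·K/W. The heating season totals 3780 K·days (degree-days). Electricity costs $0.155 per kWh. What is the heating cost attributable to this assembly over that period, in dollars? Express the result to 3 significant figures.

R_total = 0.13 + 5.49 + 0.167 + 0.027 = 5.814 m²·K/W
E = A × HDD × 24 / R / 1000 = 55 × 3780 × 24 / 5.814 / 1000 = 858.2 kWh
Cost = 858.2 × 0.155 = $133

133 dollars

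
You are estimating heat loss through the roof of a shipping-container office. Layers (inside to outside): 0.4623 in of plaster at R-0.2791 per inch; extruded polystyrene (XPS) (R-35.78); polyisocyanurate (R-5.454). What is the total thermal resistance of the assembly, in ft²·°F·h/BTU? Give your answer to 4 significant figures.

41.36 ft²·°F·h/BTU

0.4623 × 0.2791 = 0.12903
R_total = 0.12903 + 35.78 + 5.454 = 41.363 ft²·°F·h/BTU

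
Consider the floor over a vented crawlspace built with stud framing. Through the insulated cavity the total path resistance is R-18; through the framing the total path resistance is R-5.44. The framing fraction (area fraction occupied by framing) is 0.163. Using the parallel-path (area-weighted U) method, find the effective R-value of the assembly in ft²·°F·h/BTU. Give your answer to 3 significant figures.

13.1 ft²·°F·h/BTU

U_eff = 0.837/18 + 0.163/5.44 = 0.0465 + 0.02996 = 0.07646
R_eff = 1/U_eff = 13.08 ft²·°F·h/BTU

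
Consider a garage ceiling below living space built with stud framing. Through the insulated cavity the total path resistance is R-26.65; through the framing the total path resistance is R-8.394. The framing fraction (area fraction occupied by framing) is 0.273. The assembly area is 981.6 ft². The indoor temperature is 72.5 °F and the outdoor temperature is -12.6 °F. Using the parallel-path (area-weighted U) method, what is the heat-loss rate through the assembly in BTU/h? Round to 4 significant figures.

U_eff = 0.727/26.65 + 0.273/8.394 = 0.02728 + 0.032523 = 0.059803
R_eff = 1/U_eff = 16.722 ft²·°F·h/BTU
Q = 981.6 × (72.5 − (-12.6)) / 16.722 = 4995.6 BTU/h

4996 BTU/h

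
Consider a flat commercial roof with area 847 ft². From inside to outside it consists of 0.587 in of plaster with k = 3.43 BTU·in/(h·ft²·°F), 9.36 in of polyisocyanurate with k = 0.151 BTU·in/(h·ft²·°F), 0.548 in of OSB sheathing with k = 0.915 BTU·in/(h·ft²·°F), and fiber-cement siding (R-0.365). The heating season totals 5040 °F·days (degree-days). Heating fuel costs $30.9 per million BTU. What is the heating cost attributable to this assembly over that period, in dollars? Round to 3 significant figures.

50.2 dollars

0.587/3.43 = 0.1711
9.36/0.151 = 61.99
0.548/0.915 = 0.5989
R_total = 0.1711 + 61.99 + 0.5989 + 0.365 = 63.12 ft²·°F·h/BTU
E = A × HDD × 24 / R = 847 × 5040 × 24 / 63.12 = 1623000 BTU
Cost = 1623000/10⁶ × 30.9 = $50.15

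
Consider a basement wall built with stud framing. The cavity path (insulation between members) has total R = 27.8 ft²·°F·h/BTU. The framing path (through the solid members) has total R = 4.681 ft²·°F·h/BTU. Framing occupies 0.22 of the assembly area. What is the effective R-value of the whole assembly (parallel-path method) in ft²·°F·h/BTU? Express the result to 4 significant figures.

U_eff = 0.78/27.8 + 0.22/4.681 = 0.028058 + 0.046999 = 0.075056
R_eff = 1/U_eff = 13.323 ft²·°F·h/BTU

13.32 ft²·°F·h/BTU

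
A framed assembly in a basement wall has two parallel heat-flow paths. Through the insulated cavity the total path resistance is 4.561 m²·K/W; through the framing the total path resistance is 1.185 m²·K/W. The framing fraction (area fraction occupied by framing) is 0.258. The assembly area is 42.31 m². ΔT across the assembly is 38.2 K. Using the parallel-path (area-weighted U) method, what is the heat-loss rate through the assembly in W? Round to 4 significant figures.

614.8 W

U_eff = 0.742/4.561 + 0.258/1.185 = 0.16268 + 0.21772 = 0.38041
R_eff = 1/U_eff = 2.6288 m²·K/W
Q = 42.31 × 38.2 / 2.6288 = 614.83 W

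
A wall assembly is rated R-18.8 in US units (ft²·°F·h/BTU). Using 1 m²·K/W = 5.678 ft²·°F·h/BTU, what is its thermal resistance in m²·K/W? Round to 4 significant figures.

R_SI = 18.8/5.678 = 3.311

3.311 m²·K/W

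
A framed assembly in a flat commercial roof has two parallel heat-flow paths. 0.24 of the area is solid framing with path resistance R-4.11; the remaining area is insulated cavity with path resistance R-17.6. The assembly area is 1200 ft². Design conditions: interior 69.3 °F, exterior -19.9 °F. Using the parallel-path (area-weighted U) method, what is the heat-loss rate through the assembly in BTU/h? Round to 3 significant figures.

U_eff = 0.76/17.6 + 0.24/4.11 = 0.04318 + 0.05839 = 0.1016
R_eff = 1/U_eff = 9.845 ft²·°F·h/BTU
Q = 1200 × (69.3 − (-19.9)) / 9.845 = 10870 BTU/h

10900 BTU/h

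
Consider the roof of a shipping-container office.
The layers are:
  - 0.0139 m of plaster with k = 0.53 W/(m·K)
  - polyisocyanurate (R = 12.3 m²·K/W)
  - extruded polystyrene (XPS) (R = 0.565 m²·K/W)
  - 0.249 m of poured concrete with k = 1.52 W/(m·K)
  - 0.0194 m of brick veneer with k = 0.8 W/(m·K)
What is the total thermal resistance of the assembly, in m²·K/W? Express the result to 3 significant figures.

0.0139/0.53 = 0.02623
0.249/1.52 = 0.1638
0.0194/0.8 = 0.02425
R_total = 0.02623 + 12.3 + 0.565 + 0.1638 + 0.02425 = 13.08 m²·K/W

13.1 m²·K/W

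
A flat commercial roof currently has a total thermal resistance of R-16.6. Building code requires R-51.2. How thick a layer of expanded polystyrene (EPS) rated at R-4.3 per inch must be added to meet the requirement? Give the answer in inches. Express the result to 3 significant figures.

8.05 in

ΔR = 51.2 − 16.6 = 34.6 ft²·°F·h/BTU
L = ΔR / (R/in) = 34.6/4.3 = 8.047 in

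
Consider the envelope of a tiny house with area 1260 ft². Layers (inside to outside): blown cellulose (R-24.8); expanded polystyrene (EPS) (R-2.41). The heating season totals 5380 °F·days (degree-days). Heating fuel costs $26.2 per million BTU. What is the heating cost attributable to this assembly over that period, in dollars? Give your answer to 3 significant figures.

157 dollars

R_total = 24.8 + 2.41 = 27.21 ft²·°F·h/BTU
E = A × HDD × 24 / R = 1260 × 5380 × 24 / 27.21 = 5979000 BTU
Cost = 5979000/10⁶ × 26.2 = $156.7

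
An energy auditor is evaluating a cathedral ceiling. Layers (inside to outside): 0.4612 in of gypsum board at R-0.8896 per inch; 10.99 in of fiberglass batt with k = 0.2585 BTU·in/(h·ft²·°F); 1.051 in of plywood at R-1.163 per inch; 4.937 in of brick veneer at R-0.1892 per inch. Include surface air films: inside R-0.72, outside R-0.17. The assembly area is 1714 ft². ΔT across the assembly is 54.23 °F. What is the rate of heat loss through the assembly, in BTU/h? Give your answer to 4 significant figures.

0.4612 × 0.8896 = 0.41028
10.99/0.2585 = 42.515
1.051 × 1.163 = 1.2223
4.937 × 0.1892 = 0.93408
R_total = 0.72 + 0.41028 + 42.515 + 1.2223 + 0.93408 + 0.17 = 45.971 ft²·°F·h/BTU
Q = A·ΔT/R = 1714 × 54.23 / 45.971 = 2021.9 BTU/h

2022 BTU/h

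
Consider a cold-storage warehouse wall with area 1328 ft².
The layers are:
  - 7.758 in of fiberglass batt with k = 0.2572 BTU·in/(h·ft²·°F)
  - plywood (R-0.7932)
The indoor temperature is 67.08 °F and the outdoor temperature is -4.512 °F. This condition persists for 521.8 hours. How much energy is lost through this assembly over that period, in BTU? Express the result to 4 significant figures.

1603000 BTU

7.758/0.2572 = 30.163
R_total = 30.163 + 0.7932 = 30.956 ft²·°F·h/BTU
Q = 1328 × (67.08 − (-4.512)) / 30.956 = 3071.2 BTU/h
E = 3071.2 × 521.8 = 1602600 BTU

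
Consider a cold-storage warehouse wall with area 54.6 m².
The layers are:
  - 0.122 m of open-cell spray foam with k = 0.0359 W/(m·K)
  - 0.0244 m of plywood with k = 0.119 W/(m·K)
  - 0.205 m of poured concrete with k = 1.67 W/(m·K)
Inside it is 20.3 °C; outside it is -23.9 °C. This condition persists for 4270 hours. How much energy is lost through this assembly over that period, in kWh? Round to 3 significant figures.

2770 kWh

0.122/0.0359 = 3.398
0.0244/0.119 = 0.205
0.205/1.67 = 0.1228
R_total = 3.398 + 0.205 + 0.1228 = 3.726 m²·K/W
Q = 54.6 × (20.3 − (-23.9)) / 3.726 = 647.7 W
E = 647.7 W × 4270 h / 1000 = 2766 kWh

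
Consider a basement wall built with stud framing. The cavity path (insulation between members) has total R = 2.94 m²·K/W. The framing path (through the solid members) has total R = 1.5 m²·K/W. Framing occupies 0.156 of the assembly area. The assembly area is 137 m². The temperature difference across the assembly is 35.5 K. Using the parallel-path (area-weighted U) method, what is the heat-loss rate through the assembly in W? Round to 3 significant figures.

U_eff = 0.844/2.94 + 0.156/1.5 = 0.2871 + 0.104 = 0.3911
R_eff = 1/U_eff = 2.557 m²·K/W
Q = 137 × 35.5 / 2.557 = 1902 W

1900 W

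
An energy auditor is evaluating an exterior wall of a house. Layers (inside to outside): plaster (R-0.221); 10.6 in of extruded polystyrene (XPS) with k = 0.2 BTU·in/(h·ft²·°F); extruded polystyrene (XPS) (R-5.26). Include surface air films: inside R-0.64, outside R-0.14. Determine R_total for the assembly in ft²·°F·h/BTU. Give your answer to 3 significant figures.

59.3 ft²·°F·h/BTU

10.6/0.2 = 53
R_total = 0.64 + 0.221 + 53 + 5.26 + 0.14 = 59.26 ft²·°F·h/BTU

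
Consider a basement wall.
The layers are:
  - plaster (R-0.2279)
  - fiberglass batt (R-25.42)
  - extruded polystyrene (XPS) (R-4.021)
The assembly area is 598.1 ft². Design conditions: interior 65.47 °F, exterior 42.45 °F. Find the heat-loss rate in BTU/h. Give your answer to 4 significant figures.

R_total = 0.2279 + 25.42 + 4.021 = 29.669 ft²·°F·h/BTU
Q = A·ΔT/R = 598.1 × (65.47 − 42.45) / 29.669 = 464.06 BTU/h

464.1 BTU/h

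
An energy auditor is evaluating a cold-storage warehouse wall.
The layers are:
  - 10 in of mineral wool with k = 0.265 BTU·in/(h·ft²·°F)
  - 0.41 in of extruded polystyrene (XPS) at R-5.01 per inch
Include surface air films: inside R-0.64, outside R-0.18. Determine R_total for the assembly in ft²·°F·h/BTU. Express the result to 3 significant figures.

40.6 ft²·°F·h/BTU

10/0.265 = 37.74
0.41 × 5.01 = 2.054
R_total = 0.64 + 37.74 + 2.054 + 0.18 = 40.61 ft²·°F·h/BTU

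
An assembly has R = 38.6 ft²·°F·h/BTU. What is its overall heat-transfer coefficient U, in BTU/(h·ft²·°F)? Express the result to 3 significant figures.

U = 1/R = 1/38.6 = 0.02591

0.0259 BTU/(h·ft²·°F)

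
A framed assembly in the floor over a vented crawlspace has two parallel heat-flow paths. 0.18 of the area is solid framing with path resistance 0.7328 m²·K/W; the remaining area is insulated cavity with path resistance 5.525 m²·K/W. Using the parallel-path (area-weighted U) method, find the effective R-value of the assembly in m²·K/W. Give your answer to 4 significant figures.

2.538 m²·K/W

U_eff = 0.82/5.525 + 0.18/0.7328 = 0.14842 + 0.24563 = 0.39405
R_eff = 1/U_eff = 2.5378 m²·K/W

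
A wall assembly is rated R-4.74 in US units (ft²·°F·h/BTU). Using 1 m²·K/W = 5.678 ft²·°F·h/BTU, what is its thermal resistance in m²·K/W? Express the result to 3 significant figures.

0.835 m²·K/W

R_SI = 4.74/5.678 = 0.8348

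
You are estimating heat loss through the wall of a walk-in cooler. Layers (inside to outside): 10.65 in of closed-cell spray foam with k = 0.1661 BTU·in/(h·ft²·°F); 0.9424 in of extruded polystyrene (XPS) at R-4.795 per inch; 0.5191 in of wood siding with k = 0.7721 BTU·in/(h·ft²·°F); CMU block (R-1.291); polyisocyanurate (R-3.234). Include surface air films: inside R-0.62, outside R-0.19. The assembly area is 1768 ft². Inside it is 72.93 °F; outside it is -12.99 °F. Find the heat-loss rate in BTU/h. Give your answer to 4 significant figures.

10.65/0.1661 = 64.118
0.9424 × 4.795 = 4.5188
0.5191/0.7721 = 0.67232
R_total = 0.62 + 64.118 + 4.5188 + 0.67232 + 1.291 + 3.234 + 0.19 = 74.644 ft²·°F·h/BTU
Q = A·ΔT/R = 1768 × (72.93 − (-12.99)) / 74.644 = 2035.1 BTU/h

2035 BTU/h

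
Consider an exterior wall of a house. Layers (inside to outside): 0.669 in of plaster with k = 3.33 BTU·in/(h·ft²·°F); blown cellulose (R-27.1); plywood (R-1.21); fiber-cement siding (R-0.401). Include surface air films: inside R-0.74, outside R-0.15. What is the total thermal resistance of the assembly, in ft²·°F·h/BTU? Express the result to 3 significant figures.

0.669/3.33 = 0.2009
R_total = 0.74 + 0.2009 + 27.1 + 1.21 + 0.401 + 0.15 = 29.8 ft²·°F·h/BTU

29.8 ft²·°F·h/BTU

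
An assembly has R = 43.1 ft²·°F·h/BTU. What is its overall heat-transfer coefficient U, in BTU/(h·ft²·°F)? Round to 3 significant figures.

U = 1/R = 1/43.1 = 0.0232

0.0232 BTU/(h·ft²·°F)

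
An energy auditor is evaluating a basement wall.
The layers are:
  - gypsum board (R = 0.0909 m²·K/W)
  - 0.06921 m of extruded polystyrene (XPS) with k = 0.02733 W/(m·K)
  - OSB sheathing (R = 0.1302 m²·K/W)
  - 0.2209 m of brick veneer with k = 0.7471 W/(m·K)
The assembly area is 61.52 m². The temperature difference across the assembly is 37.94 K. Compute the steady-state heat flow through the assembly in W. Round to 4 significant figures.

765.5 W

0.06921/0.02733 = 2.5324
0.2209/0.7471 = 0.29568
R_total = 0.0909 + 2.5324 + 0.1302 + 0.29568 = 3.0492 m²·K/W
Q = A·ΔT/R = 61.52 × 37.94 / 3.0492 = 765.48 W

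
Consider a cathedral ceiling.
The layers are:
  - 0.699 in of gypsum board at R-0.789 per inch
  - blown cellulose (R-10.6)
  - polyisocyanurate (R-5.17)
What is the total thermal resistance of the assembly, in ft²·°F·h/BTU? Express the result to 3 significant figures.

0.699 × 0.789 = 0.5515
R_total = 0.5515 + 10.6 + 5.17 = 16.32 ft²·°F·h/BTU

16.3 ft²·°F·h/BTU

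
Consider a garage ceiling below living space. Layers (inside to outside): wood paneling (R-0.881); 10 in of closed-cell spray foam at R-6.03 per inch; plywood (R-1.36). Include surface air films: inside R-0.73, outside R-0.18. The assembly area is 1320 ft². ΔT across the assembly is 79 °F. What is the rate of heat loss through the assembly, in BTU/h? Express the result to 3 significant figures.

10 × 6.03 = 60.3
R_total = 0.73 + 0.881 + 60.3 + 1.36 + 0.18 = 63.45 ft²·°F·h/BTU
Q = A·ΔT/R = 1320 × 79 / 63.45 = 1643 BTU/h

1640 BTU/h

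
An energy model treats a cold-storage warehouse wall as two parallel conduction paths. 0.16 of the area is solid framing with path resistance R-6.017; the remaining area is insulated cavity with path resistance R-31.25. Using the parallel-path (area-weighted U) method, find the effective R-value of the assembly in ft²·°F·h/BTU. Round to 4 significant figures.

18.70 ft²·°F·h/BTU

U_eff = 0.84/31.25 + 0.16/6.017 = 0.02688 + 0.026591 = 0.053471
R_eff = 1/U_eff = 18.702 ft²·°F·h/BTU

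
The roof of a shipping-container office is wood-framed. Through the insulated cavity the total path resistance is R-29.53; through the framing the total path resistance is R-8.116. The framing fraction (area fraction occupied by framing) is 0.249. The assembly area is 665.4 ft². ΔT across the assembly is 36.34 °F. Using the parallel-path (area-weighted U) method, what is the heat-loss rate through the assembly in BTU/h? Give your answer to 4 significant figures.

U_eff = 0.751/29.53 + 0.249/8.116 = 0.025432 + 0.03068 = 0.056112
R_eff = 1/U_eff = 17.822 ft²·°F·h/BTU
Q = 665.4 × 36.34 / 17.822 = 1356.8 BTU/h

1357 BTU/h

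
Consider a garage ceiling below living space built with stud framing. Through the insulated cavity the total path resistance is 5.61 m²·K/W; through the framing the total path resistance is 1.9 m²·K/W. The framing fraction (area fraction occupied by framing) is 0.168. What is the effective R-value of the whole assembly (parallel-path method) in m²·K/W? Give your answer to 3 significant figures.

4.22 m²·K/W

U_eff = 0.832/5.61 + 0.168/1.9 = 0.1483 + 0.08842 = 0.2367
R_eff = 1/U_eff = 4.224 m²·K/W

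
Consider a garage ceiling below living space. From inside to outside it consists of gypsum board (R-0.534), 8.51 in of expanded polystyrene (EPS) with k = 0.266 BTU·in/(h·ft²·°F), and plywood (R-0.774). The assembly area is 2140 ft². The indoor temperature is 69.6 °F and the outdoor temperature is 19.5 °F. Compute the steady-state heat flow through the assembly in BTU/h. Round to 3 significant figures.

3220 BTU/h

8.51/0.266 = 31.99
R_total = 0.534 + 31.99 + 0.774 = 33.3 ft²·°F·h/BTU
Q = A·ΔT/R = 2140 × (69.6 − 19.5) / 33.3 = 3220 BTU/h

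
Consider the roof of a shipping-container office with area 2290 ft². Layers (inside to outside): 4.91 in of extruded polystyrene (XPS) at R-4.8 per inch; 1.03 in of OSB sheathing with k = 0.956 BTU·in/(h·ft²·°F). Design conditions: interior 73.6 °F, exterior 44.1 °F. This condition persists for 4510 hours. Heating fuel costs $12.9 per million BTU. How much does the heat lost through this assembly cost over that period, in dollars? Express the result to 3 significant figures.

4.91 × 4.8 = 23.57
1.03/0.956 = 1.077
R_total = 23.57 + 1.077 = 24.65 ft²·°F·h/BTU
Q = 2290 × (73.6 − 44.1) / 24.65 = 2741 BTU/h
E = 2741 × 4510 = 12360000 BTU
Cost = 12360000/10⁶ × 12.9 = $159.5

159 dollars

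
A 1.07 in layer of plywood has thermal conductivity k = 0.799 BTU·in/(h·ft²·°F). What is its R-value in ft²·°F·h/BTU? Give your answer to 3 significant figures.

1.34 ft²·°F·h/BTU

R = L/k = 1.07/0.799 = 1.339 ft²·°F·h/BTU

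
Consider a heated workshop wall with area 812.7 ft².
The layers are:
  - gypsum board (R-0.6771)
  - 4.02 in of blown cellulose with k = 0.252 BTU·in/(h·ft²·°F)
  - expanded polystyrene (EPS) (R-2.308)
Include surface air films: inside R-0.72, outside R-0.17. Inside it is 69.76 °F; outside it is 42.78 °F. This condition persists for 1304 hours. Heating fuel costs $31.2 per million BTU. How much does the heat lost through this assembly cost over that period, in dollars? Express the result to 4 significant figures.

44.99 dollars

4.02/0.252 = 15.952
R_total = 0.72 + 0.6771 + 15.952 + 2.308 + 0.17 = 19.827 ft²·°F·h/BTU
Q = 812.7 × (69.76 − 42.78) / 19.827 = 1105.9 BTU/h
E = 1105.9 × 1304 = 1442100 BTU
Cost = 1442100/10⁶ × 31.2 = $44.992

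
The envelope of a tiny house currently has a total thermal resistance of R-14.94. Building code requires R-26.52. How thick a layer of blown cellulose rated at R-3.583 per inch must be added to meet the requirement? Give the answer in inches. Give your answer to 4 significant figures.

3.232 in

ΔR = 26.52 − 14.94 = 11.58 ft²·°F·h/BTU
L = ΔR / (R/in) = 11.58/3.583 = 3.2319 in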